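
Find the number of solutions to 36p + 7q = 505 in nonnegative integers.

gcd(36, 7) = 1.
By Bézout, 36*(1) + 7*(-5) = 1.
One solution: (1, 67).
General: p = 1 + 7t, q = 67 - 36t.
p ≥ 0 ⇒ t ≥ 0; q ≥ 0 ⇒ t ≤ 1. So t ∈ [0, 1]: 2 solutions.

2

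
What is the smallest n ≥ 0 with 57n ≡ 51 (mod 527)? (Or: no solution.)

306

gcd(527, 57) = 1  (527 = 9×57 + 14, 57 = 4×14 + 1, 14 = 14×1).
1 divides 51, so solutions exist.
Back-substituting, 57×(37) + 527×(-4) = 1.
So 57×(37) ≡ 1 (mod 527); multiply by 51: n ≡ 1887 (mod 527).
Smallest nonnegative: n = 1887 mod 527 = 306.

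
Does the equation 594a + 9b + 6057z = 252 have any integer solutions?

gcd(594, 9):
  594 = 66×9
so gcd(594, 9) = 9.
gcd(9, 6057) = 9.
9 divides 252, so integer solutions exist.

yes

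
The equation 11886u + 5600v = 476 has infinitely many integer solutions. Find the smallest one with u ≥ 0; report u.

gcd(11886, 5600):
  11886 = 2*5600 + 686
  5600 = 8*686 + 112
  686 = 6*112 + 14
  112 = 8*14
so gcd(11886, 5600) = 14.
14 divides 476, so solutions exist.
Back-substitute for Bézout coefficients:
  14 = 686 - 6*112
  ... = 11886*(49) + 5600*(-104)
Scale by 476/14 = 34: (u₀, v₀) = (1666, -3536).
General solution: u = 1666 + 400t, v = -3536 - 849t for integer t.
u ≥ 0: smallest is 1666 mod 400 = 66 (at t = -4), with v = -140.

66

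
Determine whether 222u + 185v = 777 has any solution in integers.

yes

gcd(222, 185):
  222 = 1×185 + 37
  185 = 5×37
so gcd(222, 185) = 37.
37 divides 777, so integer solutions exist.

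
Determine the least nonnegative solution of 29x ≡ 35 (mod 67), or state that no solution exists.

22

gcd(67, 29) = 1  (67 = 2×29 + 9, 29 = 3×9 + 2, 9 = 4×2 + 1, 2 = 2×1).
1 divides 35, so solutions exist.
Back-substituting, 29×(-30) + 67×(13) = 1.
So 29×(-30) ≡ 1 (mod 67); multiply by 35: x ≡ -1050 (mod 67).
Smallest nonnegative: x = -1050 mod 67 = 22.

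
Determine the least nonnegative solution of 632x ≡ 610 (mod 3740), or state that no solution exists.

gcd(3740, 632):
  3740 = 5×632 + 580
  632 = 1×580 + 52
  580 = 11×52 + 8
  52 = 6×8 + 4
  8 = 2×4
so gcd(3740, 632) = 4.
4 does not divide 610, so the congruence has no solution.

no solution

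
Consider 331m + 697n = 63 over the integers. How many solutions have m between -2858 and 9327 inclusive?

gcd(697, 331):
  697 = 2×331 + 35
  331 = 9×35 + 16
  35 = 2×16 + 3
  16 = 5×3 + 1
  3 = 3×1
so gcd(697, 331) = 1.
Back-substitute for Bézout coefficients:
  1 = 16 - 5×3
  ... = 331×(219) + 697×(-104)
Scale by 63: particular solution (13797, -6552); reduce m mod 697: (554, -263).
General solution: m = 554 + 697t, n = -263 - 331t for integer t.
-2858 ≤ 554 + 697t ≤ 9327 gives t ∈ [-4, 12], which is 17 values.

17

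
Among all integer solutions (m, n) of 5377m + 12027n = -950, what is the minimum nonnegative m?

181

gcd(12027, 5377):
  12027 = 2×5377 + 1273
  5377 = 4×1273 + 285
  1273 = 4×285 + 133
  285 = 2×133 + 19
  133 = 7×19
so gcd(12027, 5377) = 19.
19 divides -950, so solutions exist.
Back-substitute for Bézout coefficients:
  19 = 285 - 2×133
  ... = 5377×(85) + 12027×(-38)
Scale by -950/19 = -50: (m₀, n₀) = (-4250, 1900).
General solution: m = -4250 + 633t, n = 1900 - 283t for integer t.
m ≥ 0: smallest is -4250 mod 633 = 181 (at t = 7), with n = -81.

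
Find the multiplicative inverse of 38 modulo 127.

gcd(127, 38) = 1.
By Bézout, 38·(-10) + 127·(3) = 1.
So 38·-10 ≡ 1 (mod 127), and -10 mod 127 = 117.

117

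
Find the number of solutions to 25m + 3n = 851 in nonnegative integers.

11

gcd(25, 3) = 1.
By Bézout, 25*(1) + 3*(-8) = 1.
One solution: (2, 267).
General: m = 2 + 3t, n = 267 - 25t.
m ≥ 0 ⇒ t ≥ 0; n ≥ 0 ⇒ t ≤ 10. So t ∈ [0, 10]: 11 solutions.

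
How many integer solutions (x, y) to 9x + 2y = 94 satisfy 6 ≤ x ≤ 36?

16

gcd(9, 2) = 1.
By Bézout, 9*(1) + 2*(-4) = 1.
Particular solution: (0, 47).
General solution: x = 0 + 2t, y = 47 - 9t for integer t.
6 ≤ 0 + 2t ≤ 36 gives t ∈ [3, 18], which is 16 values.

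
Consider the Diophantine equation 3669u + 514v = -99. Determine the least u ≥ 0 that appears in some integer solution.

71

gcd(3669, 514) = 1.
1 divides -99, so solutions exist.
By Bézout, 3669×(181) + 514×(-1292) = 1.
Scale by -99/1 = -99: (u₀, v₀) = (-17919, 127908).
General solution: u = -17919 + 514t, v = 127908 - 3669t for integer t.
u ≥ 0: smallest is -17919 mod 514 = 71 (at t = 35), with v = -507.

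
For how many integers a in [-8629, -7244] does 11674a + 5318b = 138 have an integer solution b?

gcd(11674, 5318):
  11674 = 2×5318 + 1038
  5318 = 5×1038 + 128
  1038 = 8×128 + 14
  128 = 9×14 + 2
  14 = 7×2
so gcd(11674, 5318) = 2.
Back-substitute for Bézout coefficients:
  2 = 128 - 9×14
  ... = 11674×(-374) + 5318×(821)
Scale by 69: particular solution (-25806, 56649); reduce a mod 2659: (784, -1721).
General solution: a = 784 + 2659t, b = -1721 - 5837t for integer t.
-8629 ≤ 784 + 2659t ≤ -7244 gives t ∈ [-3, -4], which is 0 values.

0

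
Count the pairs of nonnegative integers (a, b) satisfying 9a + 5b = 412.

gcd(9, 5):
  9 = 1×5 + 4
  5 = 1×4 + 1
  4 = 4×1
so gcd(9, 5) = 1.
Back-substitute for Bézout coefficients:
  1 = 5 - 1×4
  ... = 9×(-1) + 5×(2)
Scale by 412: one solution is (-412, 824). Reduce a mod 5: (3, 77).
General: a = 3 + 5t, b = 77 - 9t.
a ≥ 0 ⇒ t ≥ 0; b ≥ 0 ⇒ t ≤ 8. So t ∈ [0, 8]: 9 solutions.

9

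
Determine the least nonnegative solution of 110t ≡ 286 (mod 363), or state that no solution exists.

gcd(363, 110) = 11  (363 = 3·110 + 33, 110 = 3·33 + 11, 33 = 3·11).
11 divides 286, so solutions exist.
Back-substituting, 110·(10) + 363·(-3) = 11.
So 110·(10) ≡ 11 (mod 363); multiply by 26: t ≡ 260 (mod 33).
Smallest nonnegative: t = 260 mod 33 = 29.

29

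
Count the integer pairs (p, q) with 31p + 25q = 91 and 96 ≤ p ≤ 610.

20

gcd(31, 25) = 1.
By Bézout, 31·(-4) + 25·(5) = 1.
Particular solution: (11, -10).
General solution: p = 11 + 25t, q = -10 - 31t for integer t.
96 ≤ 11 + 25t ≤ 610 gives t ∈ [4, 23], which is 20 values.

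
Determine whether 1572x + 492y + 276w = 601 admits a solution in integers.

no

gcd(1572, 492) = 12  (1572 = 3×492 + 96, 492 = 5×96 + 12, 96 = 8×12).
gcd(12, 276) = 12.
12 does not divide 601 (remainder 1), so no integer solutions.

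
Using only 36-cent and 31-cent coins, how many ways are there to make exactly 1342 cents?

Need nonnegative integers with 36j + 31k = 1342.
gcd(36, 31) = 1, and 36·(-6) + 31·(7) = 1.
So (j₀, k₀) = (-8052, 9394); general j = -8052 + 31t, k = 9394 - 36t.
j ≥ 0 ⇒ t ≥ 260; k ≥ 0 ⇒ t ≤ 260. That's 1 value of t.

1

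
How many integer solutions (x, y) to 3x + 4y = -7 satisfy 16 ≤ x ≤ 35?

5

gcd(4, 3) = 1.
By Bézout, 3·(-1) + 4·(1) = 1.
Particular solution: (3, -4).
General solution: x = 3 + 4t, y = -4 - 3t for integer t.
16 ≤ 3 + 4t ≤ 35 gives t ∈ [4, 8], which is 5 values.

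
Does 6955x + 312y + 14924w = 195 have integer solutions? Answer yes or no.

gcd(6955, 312) = 13  (6955 = 22*312 + 91, 312 = 3*91 + 39, 91 = 2*39 + 13, 39 = 3*13).
gcd(13, 14924) = 13.
13 divides 195, so integer solutions exist.

yes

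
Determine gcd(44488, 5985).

gcd(44488, 5985):
  44488 = 7*5985 + 2593
  5985 = 2*2593 + 799
  2593 = 3*799 + 196
  799 = 4*196 + 15
  196 = 13*15 + 1
  15 = 15*1
so gcd(44488, 5985) = 1.

1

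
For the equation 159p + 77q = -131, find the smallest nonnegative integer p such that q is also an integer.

20

gcd(159, 77) = 1  (159 = 2·77 + 5, 77 = 15·5 + 2, 5 = 2·2 + 1, 2 = 2·1).
1 divides -131, so solutions exist.
Back-substituting, 159·(31) + 77·(-64) = 1.
Scale by -131/1 = -131: (p₀, q₀) = (-4061, 8384).
General solution: p = -4061 + 77t, q = 8384 - 159t for integer t.
p ≥ 0: smallest is -4061 mod 77 = 20 (at t = 53), with q = -43.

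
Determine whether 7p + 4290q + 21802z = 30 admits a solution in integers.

yes

gcd(4290, 7) = 1  (4290 = 612×7 + 6, 7 = 1×6 + 1, 6 = 6×1).
gcd(1, 21802) = 1.
1 divides 30, so integer solutions exist.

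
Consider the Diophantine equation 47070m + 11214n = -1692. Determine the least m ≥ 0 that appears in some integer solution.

gcd(47070, 11214):
  47070 = 4*11214 + 2214
  11214 = 5*2214 + 144
  2214 = 15*144 + 54
  144 = 2*54 + 36
  54 = 1*36 + 18
  36 = 2*18
so gcd(47070, 11214) = 18.
18 divides -1692, so solutions exist.
Back-substitute for Bézout coefficients:
  18 = 54 - 1*36
  ... = 47070*(233) + 11214*(-978)
Scale by -1692/18 = -94: (m₀, n₀) = (-21902, 91932).
General solution: m = -21902 + 623t, n = 91932 - 2615t for integer t.
m ≥ 0: smallest is -21902 mod 623 = 526 (at t = 36), with n = -2208.

526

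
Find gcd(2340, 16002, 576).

gcd(16002, 2340):
  16002 = 6·2340 + 1962
  2340 = 1·1962 + 378
  1962 = 5·378 + 72
  378 = 5·72 + 18
  72 = 4·18
so gcd(16002, 2340) = 18.
gcd(18, 576) = 18.

18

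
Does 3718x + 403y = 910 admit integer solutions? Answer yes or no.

gcd(3718, 403) = 13  (3718 = 9*403 + 91, 403 = 4*91 + 39, 91 = 2*39 + 13, 39 = 3*13).
13 divides 910, so integer solutions exist.

yes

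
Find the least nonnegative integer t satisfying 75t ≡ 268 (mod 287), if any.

gcd(287, 75):
  287 = 3*75 + 62
  75 = 1*62 + 13
  62 = 4*13 + 10
  13 = 1*10 + 3
  10 = 3*3 + 1
  3 = 3*1
so gcd(287, 75) = 1.
1 divides 268, so solutions exist.
Back-substitute for Bézout coefficients:
  1 = 10 - 3*3
  ... = 75*(-88) + 287*(23)
So 75*(-88) ≡ 1 (mod 287); multiply by 268: t ≡ -23584 (mod 287).
Smallest nonnegative: t = -23584 mod 287 = 237.

237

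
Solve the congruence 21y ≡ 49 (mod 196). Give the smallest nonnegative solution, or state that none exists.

gcd(196, 21) = 7  (196 = 9*21 + 7, 21 = 3*7).
7 divides 49, so solutions exist.
Back-substituting, 21*(-9) + 196*(1) = 7.
So 21*(-9) ≡ 7 (mod 196); multiply by 7: y ≡ -63 (mod 28).
Smallest nonnegative: y = -63 mod 28 = 21.

21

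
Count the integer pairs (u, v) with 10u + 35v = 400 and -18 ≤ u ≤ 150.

24

gcd(35, 10) = 5  (35 = 3*10 + 5, 10 = 2*5).
Back-substituting, 10*(-3) + 35*(1) = 5.
Scale by 80: particular solution (-240, 80); reduce u mod 7: (5, 10).
General solution: u = 5 + 7t, v = 10 - 2t for integer t.
-18 ≤ 5 + 7t ≤ 150 gives t ∈ [-3, 20], which is 24 values.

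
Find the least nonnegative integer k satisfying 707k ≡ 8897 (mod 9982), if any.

775

gcd(9982, 707) = 7.
7 divides 8897, so solutions exist.
By Bézout, 707×(593) + 9982×(-42) = 7.
So 707×(593) ≡ 7 (mod 9982); multiply by 1271: k ≡ 753703 (mod 1426).
Smallest nonnegative: k = 753703 mod 1426 = 775.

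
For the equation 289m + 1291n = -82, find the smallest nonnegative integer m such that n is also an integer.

gcd(1291, 289):
  1291 = 4·289 + 135
  289 = 2·135 + 19
  135 = 7·19 + 2
  19 = 9·2 + 1
  2 = 2·1
so gcd(1291, 289) = 1.
1 divides -82, so solutions exist.
Back-substitute for Bézout coefficients:
  1 = 19 - 9·2
  ... = 289·(612) + 1291·(-137)
Scale by -82/1 = -82: (m₀, n₀) = (-50184, 11234).
General solution: m = -50184 + 1291t, n = 11234 - 289t for integer t.
m ≥ 0: smallest is -50184 mod 1291 = 165 (at t = 39), with n = -37.

165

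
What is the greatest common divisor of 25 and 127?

1

gcd(127, 25):
  127 = 5*25 + 2
  25 = 12*2 + 1
  2 = 2*1
so gcd(127, 25) = 1.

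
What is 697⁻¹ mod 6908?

3677

gcd(6908, 697) = 1  (6908 = 9×697 + 635, 697 = 1×635 + 62, 635 = 10×62 + 15, 62 = 4×15 + 2, 15 = 7×2 + 1, 2 = 2×1).
Back-substituting, 697×(-3231) + 6908×(326) = 1.
So 697×-3231 ≡ 1 (mod 6908), and -3231 mod 6908 = 3677.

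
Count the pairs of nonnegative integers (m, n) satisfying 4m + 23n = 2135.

23

gcd(23, 4) = 1  (23 = 5*4 + 3, 4 = 1*3 + 1, 3 = 3*1).
Back-substituting, 4*(6) + 23*(-1) = 1.
Scale by 2135: one solution is (12810, -2135). Reduce m mod 23: (22, 89).
General: m = 22 + 23t, n = 89 - 4t.
m ≥ 0 ⇒ t ≥ 0; n ≥ 0 ⇒ t ≤ 22. So t ∈ [0, 22]: 23 solutions.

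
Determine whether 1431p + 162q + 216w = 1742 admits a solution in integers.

gcd(1431, 162) = 27  (1431 = 8×162 + 135, 162 = 1×135 + 27, 135 = 5×27).
gcd(27, 216) = 27.
27 does not divide 1742 (remainder 14), so no integer solutions.

no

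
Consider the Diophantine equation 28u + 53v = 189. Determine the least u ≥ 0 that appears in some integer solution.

20

gcd(53, 28) = 1.
1 divides 189, so solutions exist.
By Bézout, 28·(-17) + 53·(9) = 1.
Scale by 189/1 = 189: (u₀, v₀) = (-3213, 1701).
General solution: u = -3213 + 53t, v = 1701 - 28t for integer t.
u ≥ 0: smallest is -3213 mod 53 = 20 (at t = 61), with v = -7.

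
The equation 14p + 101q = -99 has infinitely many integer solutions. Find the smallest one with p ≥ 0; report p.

29

gcd(101, 14):
  101 = 7*14 + 3
  14 = 4*3 + 2
  3 = 1*2 + 1
  2 = 2*1
so gcd(101, 14) = 1.
1 divides -99, so solutions exist.
Back-substitute for Bézout coefficients:
  1 = 3 - 1*2
  ... = 14*(-36) + 101*(5)
Scale by -99/1 = -99: (p₀, q₀) = (3564, -495).
General solution: p = 3564 + 101t, q = -495 - 14t for integer t.
p ≥ 0: smallest is 3564 mod 101 = 29 (at t = -35), with q = -5.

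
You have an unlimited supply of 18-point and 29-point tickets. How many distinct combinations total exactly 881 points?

1

Need nonnegative integers with 18j + 29k = 881.
gcd(18, 29) = 1, and 18·(-8) + 29·(5) = 1.
So (j₀, k₀) = (-7048, 4405); general j = -7048 + 29t, k = 4405 - 18t.
j ≥ 0 ⇒ t ≥ 244; k ≥ 0 ⇒ t ≤ 244. That's 1 value of t.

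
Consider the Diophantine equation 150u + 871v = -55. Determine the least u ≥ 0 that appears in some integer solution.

gcd(871, 150) = 1  (871 = 5·150 + 121, 150 = 1·121 + 29, 121 = 4·29 + 5, 29 = 5·5 + 4, 5 = 1·4 + 1, 4 = 4·1).
1 divides -55, so solutions exist.
Back-substituting, 150·(-180) + 871·(31) = 1.
Scale by -55/1 = -55: (u₀, v₀) = (9900, -1705).
General solution: u = 9900 + 871t, v = -1705 - 150t for integer t.
u ≥ 0: smallest is 9900 mod 871 = 319 (at t = -11), with v = -55.

319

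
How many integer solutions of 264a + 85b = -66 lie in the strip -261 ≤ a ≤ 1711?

gcd(264, 85) = 1  (264 = 3×85 + 9, 85 = 9×9 + 4, 9 = 2×4 + 1, 4 = 4×1).
Back-substituting, 264×(19) + 85×(-59) = 1.
Scale by -66: particular solution (-1254, 3894); reduce a mod 85: (21, -66).
General solution: a = 21 + 85t, b = -66 - 264t for integer t.
-261 ≤ 21 + 85t ≤ 1711 gives t ∈ [-3, 19], which is 23 values.

23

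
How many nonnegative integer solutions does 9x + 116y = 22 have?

gcd(116, 9) = 1  (116 = 12×9 + 8, 9 = 1×8 + 1, 8 = 8×1).
Back-substituting, 9×(13) + 116×(-1) = 1.
Scale by 22: one solution is (286, -22). Reduce x mod 116: (54, -4).
General: x = 54 + 116t, y = -4 - 9t.
x ≥ 0 ⇒ t ≥ 0; y ≥ 0 ⇒ t ≤ -1. So t ∈ [0, -1]: 0 solutions.

0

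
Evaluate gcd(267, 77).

1

gcd(267, 77) = 1  (267 = 3*77 + 36, 77 = 2*36 + 5, 36 = 7*5 + 1, 5 = 5*1).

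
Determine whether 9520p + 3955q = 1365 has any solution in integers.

yes

gcd(9520, 3955):
  9520 = 2*3955 + 1610
  3955 = 2*1610 + 735
  1610 = 2*735 + 140
  735 = 5*140 + 35
  140 = 4*35
so gcd(9520, 3955) = 35.
35 divides 1365, so integer solutions exist.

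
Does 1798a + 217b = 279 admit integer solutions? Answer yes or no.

yes

gcd(1798, 217):
  1798 = 8·217 + 62
  217 = 3·62 + 31
  62 = 2·31
so gcd(1798, 217) = 31.
31 divides 279, so integer solutions exist.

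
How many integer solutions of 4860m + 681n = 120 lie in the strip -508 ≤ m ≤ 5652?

gcd(4860, 681) = 3.
By Bézout, 4860*(22) + 681*(-157) = 3.
Particular solution: (199, -1420).
General solution: m = 199 + 227t, n = -1420 - 1620t for integer t.
-508 ≤ 199 + 227t ≤ 5652 gives t ∈ [-3, 24], which is 28 values.

28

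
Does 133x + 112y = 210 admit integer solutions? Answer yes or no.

yes

gcd(133, 112):
  133 = 1·112 + 21
  112 = 5·21 + 7
  21 = 3·7
so gcd(133, 112) = 7.
7 divides 210, so integer solutions exist.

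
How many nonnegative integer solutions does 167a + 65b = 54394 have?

5

gcd(167, 65) = 1  (167 = 2×65 + 37, 65 = 1×37 + 28, 37 = 1×28 + 9, 28 = 3×9 + 1, 9 = 9×1).
Back-substituting, 167×(-7) + 65×(18) = 1.
Scale by 54394: one solution is (-380758, 979092). Reduce a mod 65: (12, 806).
General: a = 12 + 65t, b = 806 - 167t.
a ≥ 0 ⇒ t ≥ 0; b ≥ 0 ⇒ t ≤ 4. So t ∈ [0, 4]: 5 solutions.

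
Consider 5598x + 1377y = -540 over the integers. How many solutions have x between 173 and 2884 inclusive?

gcd(5598, 1377) = 9  (5598 = 4×1377 + 90, 1377 = 15×90 + 27, 90 = 3×27 + 9, 27 = 3×9).
Back-substituting, 5598×(46) + 1377×(-187) = 9.
Scale by -60: particular solution (-2760, 11220); reduce x mod 153: (147, -598).
General solution: x = 147 + 153t, y = -598 - 622t for integer t.
173 ≤ 147 + 153t ≤ 2884 gives t ∈ [1, 17], which is 17 values.

17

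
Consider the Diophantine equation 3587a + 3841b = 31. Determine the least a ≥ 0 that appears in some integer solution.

15

gcd(3841, 3587):
  3841 = 1*3587 + 254
  3587 = 14*254 + 31
  254 = 8*31 + 6
  31 = 5*6 + 1
  6 = 6*1
so gcd(3841, 3587) = 1.
1 divides 31, so solutions exist.
Back-substitute for Bézout coefficients:
  1 = 31 - 5*6
  ... = 3587*(620) + 3841*(-579)
Scale by 31/1 = 31: (a₀, b₀) = (19220, -17949).
General solution: a = 19220 + 3841t, b = -17949 - 3587t for integer t.
a ≥ 0: smallest is 19220 mod 3841 = 15 (at t = -5), with b = -14.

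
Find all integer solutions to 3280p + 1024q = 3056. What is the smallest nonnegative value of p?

gcd(3280, 1024) = 16.
16 divides 3056, so solutions exist.
By Bézout, 3280×(5) + 1024×(-16) = 16.
Scale by 3056/16 = 191: (p₀, q₀) = (955, -3056).
General solution: p = 955 + 64t, q = -3056 - 205t for integer t.
p ≥ 0: smallest is 955 mod 64 = 59 (at t = -14), with q = -186.

59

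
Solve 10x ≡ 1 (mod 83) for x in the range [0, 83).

gcd(83, 10):
  83 = 8*10 + 3
  10 = 3*3 + 1
  3 = 3*1
so gcd(83, 10) = 1.
Back-substitute for Bézout coefficients:
  1 = 10 - 3*3
  ... = 10*(25) + 83*(-3)
So 10*25 ≡ 1 (mod 83), and 25 mod 83 = 25.

25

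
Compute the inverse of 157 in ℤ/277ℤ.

30

gcd(277, 157) = 1  (277 = 1*157 + 120, 157 = 1*120 + 37, 120 = 3*37 + 9, 37 = 4*9 + 1, 9 = 9*1).
Back-substituting, 157*(30) + 277*(-17) = 1.
So 157*30 ≡ 1 (mod 277), and 30 mod 277 = 30.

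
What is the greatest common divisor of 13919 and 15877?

gcd(15877, 13919):
  15877 = 1*13919 + 1958
  13919 = 7*1958 + 213
  1958 = 9*213 + 41
  213 = 5*41 + 8
  41 = 5*8 + 1
  8 = 8*1
so gcd(15877, 13919) = 1.

1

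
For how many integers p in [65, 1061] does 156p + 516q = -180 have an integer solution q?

24

gcd(516, 156) = 12  (516 = 3·156 + 48, 156 = 3·48 + 12, 48 = 4·12).
Back-substituting, 156·(10) + 516·(-3) = 12.
Scale by -15: particular solution (-150, 45); reduce p mod 43: (22, -7).
General solution: p = 22 + 43t, q = -7 - 13t for integer t.
65 ≤ 22 + 43t ≤ 1061 gives t ∈ [1, 24], which is 24 values.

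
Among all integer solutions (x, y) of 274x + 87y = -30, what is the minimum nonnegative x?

gcd(274, 87):
  274 = 3·87 + 13
  87 = 6·13 + 9
  13 = 1·9 + 4
  9 = 2·4 + 1
  4 = 4·1
so gcd(274, 87) = 1.
1 divides -30, so solutions exist.
Back-substitute for Bézout coefficients:
  1 = 9 - 2·4
  ... = 274·(-20) + 87·(63)
Scale by -30/1 = -30: (x₀, y₀) = (600, -1890).
General solution: x = 600 + 87t, y = -1890 - 274t for integer t.
x ≥ 0: smallest is 600 mod 87 = 78 (at t = -6), with y = -246.

78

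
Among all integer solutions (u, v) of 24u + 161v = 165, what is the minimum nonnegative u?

gcd(161, 24) = 1  (161 = 6·24 + 17, 24 = 1·17 + 7, 17 = 2·7 + 3, 7 = 2·3 + 1, 3 = 3·1).
1 divides 165, so solutions exist.
Back-substituting, 24·(47) + 161·(-7) = 1.
Scale by 165/1 = 165: (u₀, v₀) = (7755, -1155).
General solution: u = 7755 + 161t, v = -1155 - 24t for integer t.
u ≥ 0: smallest is 7755 mod 161 = 27 (at t = -48), with v = -3.

27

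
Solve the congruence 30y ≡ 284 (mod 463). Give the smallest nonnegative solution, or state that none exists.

349

gcd(463, 30):
  463 = 15*30 + 13
  30 = 2*13 + 4
  13 = 3*4 + 1
  4 = 4*1
so gcd(463, 30) = 1.
1 divides 284, so solutions exist.
Back-substitute for Bézout coefficients:
  1 = 13 - 3*4
  ... = 30*(-108) + 463*(7)
So 30*(-108) ≡ 1 (mod 463); multiply by 284: y ≡ -30672 (mod 463).
Smallest nonnegative: y = -30672 mod 463 = 349.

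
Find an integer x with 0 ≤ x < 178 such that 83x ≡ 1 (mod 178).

163

gcd(178, 83) = 1.
By Bézout, 83×(-15) + 178×(7) = 1.
So 83×-15 ≡ 1 (mod 178), and -15 mod 178 = 163.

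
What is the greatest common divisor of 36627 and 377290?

29

gcd(377290, 36627):
  377290 = 10·36627 + 11020
  36627 = 3·11020 + 3567
  11020 = 3·3567 + 319
  3567 = 11·319 + 58
  319 = 5·58 + 29
  58 = 2·29
so gcd(377290, 36627) = 29.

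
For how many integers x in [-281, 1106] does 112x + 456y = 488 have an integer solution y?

24

gcd(456, 112) = 8.
By Bézout, 112·(-4) + 456·(1) = 8.
Particular solution: (41, -9).
General solution: x = 41 + 57t, y = -9 - 14t for integer t.
-281 ≤ 41 + 57t ≤ 1106 gives t ∈ [-5, 18], which is 24 values.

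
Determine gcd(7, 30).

gcd(30, 7) = 1  (30 = 4·7 + 2, 7 = 3·2 + 1, 2 = 2·1).

1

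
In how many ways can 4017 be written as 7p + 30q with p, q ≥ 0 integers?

gcd(30, 7) = 1  (30 = 4×7 + 2, 7 = 3×2 + 1, 2 = 2×1).
Back-substituting, 7×(13) + 30×(-3) = 1.
Scale by 4017: one solution is (52221, -12051). Reduce p mod 30: (21, 129).
General: p = 21 + 30t, q = 129 - 7t.
p ≥ 0 ⇒ t ≥ 0; q ≥ 0 ⇒ t ≤ 18. So t ∈ [0, 18]: 19 solutions.

19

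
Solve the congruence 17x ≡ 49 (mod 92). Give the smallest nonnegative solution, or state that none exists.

gcd(92, 17):
  92 = 5·17 + 7
  17 = 2·7 + 3
  7 = 2·3 + 1
  3 = 3·1
so gcd(92, 17) = 1.
1 divides 49, so solutions exist.
Back-substitute for Bézout coefficients:
  1 = 7 - 2·3
  ... = 17·(-27) + 92·(5)
So 17·(-27) ≡ 1 (mod 92); multiply by 49: x ≡ -1323 (mod 92).
Smallest nonnegative: x = -1323 mod 92 = 57.

57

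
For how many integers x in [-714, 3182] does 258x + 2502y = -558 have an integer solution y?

10

gcd(2502, 258):
  2502 = 9×258 + 180
  258 = 1×180 + 78
  180 = 2×78 + 24
  78 = 3×24 + 6
  24 = 4×6
so gcd(2502, 258) = 6.
Back-substitute for Bézout coefficients:
  6 = 78 - 3×24
  ... = 258×(97) + 2502×(-10)
Scale by -93: particular solution (-9021, 930); reduce x mod 417: (153, -16).
General solution: x = 153 + 417t, y = -16 - 43t for integer t.
-714 ≤ 153 + 417t ≤ 3182 gives t ∈ [-2, 7], which is 10 values.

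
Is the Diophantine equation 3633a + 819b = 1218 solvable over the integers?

yes

gcd(3633, 819) = 21  (3633 = 4·819 + 357, 819 = 2·357 + 105, 357 = 3·105 + 42, 105 = 2·42 + 21, 42 = 2·21).
21 divides 1218, so integer solutions exist.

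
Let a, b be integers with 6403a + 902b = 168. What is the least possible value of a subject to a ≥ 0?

gcd(6403, 902) = 1.
1 divides 168, so solutions exist.
By Bézout, 6403·(375) + 902·(-2662) = 1.
Scale by 168/1 = 168: (a₀, b₀) = (63000, -447216).
General solution: a = 63000 + 902t, b = -447216 - 6403t for integer t.
a ≥ 0: smallest is 63000 mod 902 = 762 (at t = -69), with b = -5409.

762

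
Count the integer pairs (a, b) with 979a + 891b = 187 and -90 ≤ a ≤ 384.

6

gcd(979, 891):
  979 = 1·891 + 88
  891 = 10·88 + 11
  88 = 8·11
so gcd(979, 891) = 11.
Back-substitute for Bézout coefficients:
  11 = 891 - 10·88
  ... = 979·(-10) + 891·(11)
Scale by 17: particular solution (-170, 187); reduce a mod 81: (73, -80).
General solution: a = 73 + 81t, b = -80 - 89t for integer t.
-90 ≤ 73 + 81t ≤ 384 gives t ∈ [-2, 3], which is 6 values.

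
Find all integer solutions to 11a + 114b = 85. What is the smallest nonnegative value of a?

gcd(114, 11) = 1.
1 divides 85, so solutions exist.
By Bézout, 11×(-31) + 114×(3) = 1.
Scale by 85/1 = 85: (a₀, b₀) = (-2635, 255).
General solution: a = -2635 + 114t, b = 255 - 11t for integer t.
a ≥ 0: smallest is -2635 mod 114 = 101 (at t = 24), with b = -9.

101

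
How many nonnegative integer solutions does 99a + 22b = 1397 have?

7

gcd(99, 22) = 11  (99 = 4*22 + 11, 22 = 2*11).
Back-substituting, 99*(1) + 22*(-4) = 11.
Scale by 127: one solution is (127, -508). Reduce a mod 2: (1, 59).
General: a = 1 + 2t, b = 59 - 9t.
a ≥ 0 ⇒ t ≥ 0; b ≥ 0 ⇒ t ≤ 6. So t ∈ [0, 6]: 7 solutions.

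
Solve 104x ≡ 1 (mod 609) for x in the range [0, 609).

gcd(609, 104):
  609 = 5×104 + 89
  104 = 1×89 + 15
  89 = 5×15 + 14
  15 = 1×14 + 1
  14 = 14×1
so gcd(609, 104) = 1.
Back-substitute for Bézout coefficients:
  1 = 15 - 1×14
  ... = 104×(41) + 609×(-7)
So 104×41 ≡ 1 (mod 609), and 41 mod 609 = 41.

41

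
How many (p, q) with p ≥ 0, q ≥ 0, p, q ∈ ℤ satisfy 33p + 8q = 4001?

gcd(33, 8) = 1  (33 = 4·8 + 1, 8 = 8·1).
Back-substituting, 33·(1) + 8·(-4) = 1.
Scale by 4001: one solution is (4001, -16004). Reduce p mod 8: (1, 496).
General: p = 1 + 8t, q = 496 - 33t.
p ≥ 0 ⇒ t ≥ 0; q ≥ 0 ⇒ t ≤ 15. So t ∈ [0, 15]: 16 solutions.

16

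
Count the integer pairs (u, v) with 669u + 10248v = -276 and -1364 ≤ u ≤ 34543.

11

gcd(10248, 669) = 3  (10248 = 15·669 + 213, 669 = 3·213 + 30, 213 = 7·30 + 3, 30 = 10·3).
Back-substituting, 669·(-337) + 10248·(22) = 3.
Scale by -92: particular solution (31004, -2024); reduce u mod 3416: (260, -17).
General solution: u = 260 + 3416t, v = -17 - 223t for integer t.
-1364 ≤ 260 + 3416t ≤ 34543 gives t ∈ [0, 10], which is 11 values.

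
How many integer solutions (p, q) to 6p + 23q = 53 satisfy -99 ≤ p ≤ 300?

17

gcd(23, 6) = 1  (23 = 3·6 + 5, 6 = 1·5 + 1, 5 = 5·1).
Back-substituting, 6·(4) + 23·(-1) = 1.
Scale by 53: particular solution (212, -53); reduce p mod 23: (5, 1).
General solution: p = 5 + 23t, q = 1 - 6t for integer t.
-99 ≤ 5 + 23t ≤ 300 gives t ∈ [-4, 12], which is 17 values.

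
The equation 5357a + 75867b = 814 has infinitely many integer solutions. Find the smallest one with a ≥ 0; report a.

gcd(75867, 5357) = 11.
11 divides 814, so solutions exist.
By Bézout, 5357×(-524) + 75867×(37) = 11.
Scale by 814/11 = 74: (a₀, b₀) = (-38776, 2738).
General solution: a = -38776 + 6897t, b = 2738 - 487t for integer t.
a ≥ 0: smallest is -38776 mod 6897 = 2606 (at t = 6), with b = -184.

2606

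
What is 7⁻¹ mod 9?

4

gcd(9, 7):
  9 = 1×7 + 2
  7 = 3×2 + 1
  2 = 2×1
so gcd(9, 7) = 1.
Back-substitute for Bézout coefficients:
  1 = 7 - 3×2
  ... = 7×(4) + 9×(-3)
So 7×4 ≡ 1 (mod 9), and 4 mod 9 = 4.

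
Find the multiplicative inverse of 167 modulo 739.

562

gcd(739, 167):
  739 = 4*167 + 71
  167 = 2*71 + 25
  71 = 2*25 + 21
  25 = 1*21 + 4
  21 = 5*4 + 1
  4 = 4*1
so gcd(739, 167) = 1.
Back-substitute for Bézout coefficients:
  1 = 21 - 5*4
  ... = 167*(-177) + 739*(40)
So 167*-177 ≡ 1 (mod 739), and -177 mod 739 = 562.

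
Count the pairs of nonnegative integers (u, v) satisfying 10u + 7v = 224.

gcd(10, 7):
  10 = 1×7 + 3
  7 = 2×3 + 1
  3 = 3×1
so gcd(10, 7) = 1.
Back-substitute for Bézout coefficients:
  1 = 7 - 2×3
  ... = 10×(-2) + 7×(3)
Scale by 224: one solution is (-448, 672). Reduce u mod 7: (0, 32).
General: u = 0 + 7t, v = 32 - 10t.
u ≥ 0 ⇒ t ≥ 0; v ≥ 0 ⇒ t ≤ 3. So t ∈ [0, 3]: 4 solutions.

4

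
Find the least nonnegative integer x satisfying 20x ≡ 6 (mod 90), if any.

no solution

gcd(90, 20) = 10.
10 does not divide 6, so the congruence has no solution.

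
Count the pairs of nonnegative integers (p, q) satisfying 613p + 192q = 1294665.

11

gcd(613, 192):
  613 = 3·192 + 37
  192 = 5·37 + 7
  37 = 5·7 + 2
  7 = 3·2 + 1
  2 = 2·1
so gcd(613, 192) = 1.
Back-substitute for Bézout coefficients:
  1 = 7 - 3·2
  ... = 613·(-83) + 192·(265)
Scale by 1294665: one solution is (-107457195, 343086225). Reduce p mod 192: (21, 6676).
General: p = 21 + 192t, q = 6676 - 613t.
p ≥ 0 ⇒ t ≥ 0; q ≥ 0 ⇒ t ≤ 10. So t ∈ [0, 10]: 11 solutions.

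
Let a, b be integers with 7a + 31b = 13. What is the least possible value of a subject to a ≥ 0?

24

gcd(31, 7) = 1.
1 divides 13, so solutions exist.
By Bézout, 7*(9) + 31*(-2) = 1.
Scale by 13/1 = 13: (a₀, b₀) = (117, -26).
General solution: a = 117 + 31t, b = -26 - 7t for integer t.
a ≥ 0: smallest is 117 mod 31 = 24 (at t = -3), with b = -5.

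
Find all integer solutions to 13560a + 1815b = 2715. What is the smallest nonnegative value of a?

gcd(13560, 1815) = 15.
15 divides 2715, so solutions exist.
By Bézout, 13560×(17) + 1815×(-127) = 15.
Scale by 2715/15 = 181: (a₀, b₀) = (3077, -22987).
General solution: a = 3077 + 121t, b = -22987 - 904t for integer t.
a ≥ 0: smallest is 3077 mod 121 = 52 (at t = -25), with b = -387.

52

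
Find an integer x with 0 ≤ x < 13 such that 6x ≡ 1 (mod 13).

11

gcd(13, 6) = 1.
By Bézout, 6·(-2) + 13·(1) = 1.
So 6·-2 ≡ 1 (mod 13), and -2 mod 13 = 11.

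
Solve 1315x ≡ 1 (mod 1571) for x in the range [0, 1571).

gcd(1571, 1315) = 1.
By Bézout, 1315·(-718) + 1571·(601) = 1.
So 1315·-718 ≡ 1 (mod 1571), and -718 mod 1571 = 853.

853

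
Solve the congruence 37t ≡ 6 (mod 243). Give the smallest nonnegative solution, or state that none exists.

gcd(243, 37) = 1.
1 divides 6, so solutions exist.
By Bézout, 37·(46) + 243·(-7) = 1.
So 37·(46) ≡ 1 (mod 243); multiply by 6: t ≡ 276 (mod 243).
Smallest nonnegative: t = 276 mod 243 = 33.

33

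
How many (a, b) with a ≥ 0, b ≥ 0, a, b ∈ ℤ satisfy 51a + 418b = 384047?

18

gcd(418, 51) = 1.
By Bézout, 51×(41) + 418×(-5) = 1.
One solution: (285, 884).
General: a = 285 + 418t, b = 884 - 51t.
a ≥ 0 ⇒ t ≥ 0; b ≥ 0 ⇒ t ≤ 17. So t ∈ [0, 17]: 18 solutions.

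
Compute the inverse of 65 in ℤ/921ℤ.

836

gcd(921, 65):
  921 = 14*65 + 11
  65 = 5*11 + 10
  11 = 1*10 + 1
  10 = 10*1
so gcd(921, 65) = 1.
Back-substitute for Bézout coefficients:
  1 = 11 - 1*10
  ... = 65*(-85) + 921*(6)
So 65*-85 ≡ 1 (mod 921), and -85 mod 921 = 836.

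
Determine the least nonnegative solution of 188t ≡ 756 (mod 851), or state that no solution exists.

gcd(851, 188):
  851 = 4*188 + 99
  188 = 1*99 + 89
  99 = 1*89 + 10
  89 = 8*10 + 9
  10 = 1*9 + 1
  9 = 9*1
so gcd(851, 188) = 1.
1 divides 756, so solutions exist.
Back-substitute for Bézout coefficients:
  1 = 10 - 1*9
  ... = 188*(-86) + 851*(19)
So 188*(-86) ≡ 1 (mod 851); multiply by 756: t ≡ -65016 (mod 851).
Smallest nonnegative: t = -65016 mod 851 = 511.

511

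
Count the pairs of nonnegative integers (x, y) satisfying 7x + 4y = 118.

4

gcd(7, 4):
  7 = 1*4 + 3
  4 = 1*3 + 1
  3 = 3*1
so gcd(7, 4) = 1.
Back-substitute for Bézout coefficients:
  1 = 4 - 1*3
  ... = 7*(-1) + 4*(2)
Scale by 118: one solution is (-118, 236). Reduce x mod 4: (2, 26).
General: x = 2 + 4t, y = 26 - 7t.
x ≥ 0 ⇒ t ≥ 0; y ≥ 0 ⇒ t ≤ 3. So t ∈ [0, 3]: 4 solutions.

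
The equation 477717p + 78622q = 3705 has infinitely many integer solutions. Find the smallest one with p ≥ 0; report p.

1577

gcd(477717, 78622):
  477717 = 6*78622 + 5985
  78622 = 13*5985 + 817
  5985 = 7*817 + 266
  817 = 3*266 + 19
  266 = 14*19
so gcd(477717, 78622) = 19.
19 divides 3705, so solutions exist.
Back-substitute for Bézout coefficients:
  19 = 817 - 3*266
  ... = 477717*(-289) + 78622*(1756)
Scale by 3705/19 = 195: (p₀, q₀) = (-56355, 342420).
General solution: p = -56355 + 4138t, q = 342420 - 25143t for integer t.
p ≥ 0: smallest is -56355 mod 4138 = 1577 (at t = 14), with q = -9582.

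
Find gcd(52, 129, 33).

gcd(129, 52) = 1  (129 = 2·52 + 25, 52 = 2·25 + 2, 25 = 12·2 + 1, 2 = 2·1).
gcd(1, 33) = 1.

1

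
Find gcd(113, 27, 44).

1

gcd(113, 27) = 1  (113 = 4·27 + 5, 27 = 5·5 + 2, 5 = 2·2 + 1, 2 = 2·1).
gcd(1, 44) = 1.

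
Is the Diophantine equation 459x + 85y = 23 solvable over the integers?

gcd(459, 85) = 17  (459 = 5*85 + 34, 85 = 2*34 + 17, 34 = 2*17).
17 does not divide 23 (remainder 6), so no integer solutions.

no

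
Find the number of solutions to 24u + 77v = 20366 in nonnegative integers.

11

gcd(77, 24):
  77 = 3*24 + 5
  24 = 4*5 + 4
  5 = 1*4 + 1
  4 = 4*1
so gcd(77, 24) = 1.
Back-substitute for Bézout coefficients:
  1 = 5 - 1*4
  ... = 24*(-16) + 77*(5)
Scale by 20366: one solution is (-325856, 101830). Reduce u mod 77: (8, 262).
General: u = 8 + 77t, v = 262 - 24t.
u ≥ 0 ⇒ t ≥ 0; v ≥ 0 ⇒ t ≤ 10. So t ∈ [0, 10]: 11 solutions.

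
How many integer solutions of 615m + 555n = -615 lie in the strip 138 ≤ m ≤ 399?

gcd(615, 555) = 15  (615 = 1×555 + 60, 555 = 9×60 + 15, 60 = 4×15).
Back-substituting, 615×(-9) + 555×(10) = 15.
Scale by -41: particular solution (369, -410); reduce m mod 37: (36, -41).
General solution: m = 36 + 37t, n = -41 - 41t for integer t.
138 ≤ 36 + 37t ≤ 399 gives t ∈ [3, 9], which is 7 values.

7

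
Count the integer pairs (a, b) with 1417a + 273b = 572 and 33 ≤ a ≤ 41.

gcd(1417, 273) = 13.
By Bézout, 1417·(-5) + 273·(26) = 13.
Particular solution: (11, -55).
General solution: a = 11 + 21t, b = -55 - 109t for integer t.
33 ≤ 11 + 21t ≤ 41 gives t ∈ [2, 1], which is 0 values.

0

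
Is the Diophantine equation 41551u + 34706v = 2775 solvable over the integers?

gcd(41551, 34706) = 37.
37 divides 2775, so integer solutions exist.

yes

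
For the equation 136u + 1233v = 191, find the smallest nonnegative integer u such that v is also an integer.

gcd(1233, 136) = 1.
1 divides 191, so solutions exist.
By Bézout, 136×(136) + 1233×(-15) = 1.
Scale by 191/1 = 191: (u₀, v₀) = (25976, -2865).
General solution: u = 25976 + 1233t, v = -2865 - 136t for integer t.
u ≥ 0: smallest is 25976 mod 1233 = 83 (at t = -21), with v = -9.

83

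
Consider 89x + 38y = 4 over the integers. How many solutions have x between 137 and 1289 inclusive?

gcd(89, 38) = 1.
By Bézout, 89×(3) + 38×(-7) = 1.
Particular solution: (12, -28).
General solution: x = 12 + 38t, y = -28 - 89t for integer t.
137 ≤ 12 + 38t ≤ 1289 gives t ∈ [4, 33], which is 30 values.

30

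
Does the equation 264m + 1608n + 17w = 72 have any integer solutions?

gcd(1608, 264) = 24.
gcd(24, 17) = 1.
1 divides 72, so integer solutions exist.

yes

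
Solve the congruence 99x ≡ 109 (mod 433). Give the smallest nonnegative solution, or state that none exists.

351

gcd(433, 99) = 1  (433 = 4·99 + 37, 99 = 2·37 + 25, 37 = 1·25 + 12, 25 = 2·12 + 1, 12 = 12·1).
1 divides 109, so solutions exist.
Back-substituting, 99·(35) + 433·(-8) = 1.
So 99·(35) ≡ 1 (mod 433); multiply by 109: x ≡ 3815 (mod 433).
Smallest nonnegative: x = 3815 mod 433 = 351.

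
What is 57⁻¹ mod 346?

85

gcd(346, 57) = 1  (346 = 6×57 + 4, 57 = 14×4 + 1, 4 = 4×1).
Back-substituting, 57×(85) + 346×(-14) = 1.
So 57×85 ≡ 1 (mod 346), and 85 mod 346 = 85.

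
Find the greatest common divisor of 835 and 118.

1

gcd(835, 118):
  835 = 7*118 + 9
  118 = 13*9 + 1
  9 = 9*1
so gcd(835, 118) = 1.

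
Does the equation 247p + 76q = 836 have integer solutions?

gcd(247, 76) = 19  (247 = 3×76 + 19, 76 = 4×19).
19 divides 836, so integer solutions exist.

yes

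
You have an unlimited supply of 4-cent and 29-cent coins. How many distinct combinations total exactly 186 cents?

2

Need nonnegative integers with 4j + 29k = 186.
gcd(4, 29) = 1, and 4·(-7) + 29·(1) = 1.
So (j₀, k₀) = (-1302, 186); general j = -1302 + 29t, k = 186 - 4t.
j ≥ 0 ⇒ t ≥ 45; k ≥ 0 ⇒ t ≤ 46. That's 2 values of t.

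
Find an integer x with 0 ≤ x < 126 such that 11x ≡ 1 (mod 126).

gcd(126, 11):
  126 = 11×11 + 5
  11 = 2×5 + 1
  5 = 5×1
so gcd(126, 11) = 1.
Back-substitute for Bézout coefficients:
  1 = 11 - 2×5
  ... = 11×(23) + 126×(-2)
So 11×23 ≡ 1 (mod 126), and 23 mod 126 = 23.

23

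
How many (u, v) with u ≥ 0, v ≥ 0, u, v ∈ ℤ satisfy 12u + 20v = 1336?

gcd(20, 12):
  20 = 1*12 + 8
  12 = 1*8 + 4
  8 = 2*4
so gcd(20, 12) = 4.
Back-substitute for Bézout coefficients:
  4 = 12 - 1*8
  ... = 12*(2) + 20*(-1)
Scale by 334: one solution is (668, -334). Reduce u mod 5: (3, 65).
General: u = 3 + 5t, v = 65 - 3t.
u ≥ 0 ⇒ t ≥ 0; v ≥ 0 ⇒ t ≤ 21. So t ∈ [0, 21]: 22 solutions.

22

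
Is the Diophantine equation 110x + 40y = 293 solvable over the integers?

gcd(110, 40) = 10  (110 = 2*40 + 30, 40 = 1*30 + 10, 30 = 3*10).
10 does not divide 293 (remainder 3), so no integer solutions.

no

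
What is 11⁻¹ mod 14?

gcd(14, 11) = 1.
By Bézout, 11·(-5) + 14·(4) = 1.
So 11·-5 ≡ 1 (mod 14), and -5 mod 14 = 9.

9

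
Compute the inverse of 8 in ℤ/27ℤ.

17

gcd(27, 8) = 1.
By Bézout, 8·(-10) + 27·(3) = 1.
So 8·-10 ≡ 1 (mod 27), and -10 mod 27 = 17.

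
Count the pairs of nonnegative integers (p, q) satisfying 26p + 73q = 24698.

13

gcd(73, 26):
  73 = 2×26 + 21
  26 = 1×21 + 5
  21 = 4×5 + 1
  5 = 5×1
so gcd(73, 26) = 1.
Back-substitute for Bézout coefficients:
  1 = 21 - 4×5
  ... = 26×(-14) + 73×(5)
Scale by 24698: one solution is (-345772, 123490). Reduce p mod 73: (29, 328).
General: p = 29 + 73t, q = 328 - 26t.
p ≥ 0 ⇒ t ≥ 0; q ≥ 0 ⇒ t ≤ 12. So t ∈ [0, 12]: 13 solutions.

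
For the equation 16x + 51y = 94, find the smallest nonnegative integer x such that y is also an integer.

gcd(51, 16) = 1  (51 = 3×16 + 3, 16 = 5×3 + 1, 3 = 3×1).
1 divides 94, so solutions exist.
Back-substituting, 16×(16) + 51×(-5) = 1.
Scale by 94/1 = 94: (x₀, y₀) = (1504, -470).
General solution: x = 1504 + 51t, y = -470 - 16t for integer t.
x ≥ 0: smallest is 1504 mod 51 = 25 (at t = -29), with y = -6.

25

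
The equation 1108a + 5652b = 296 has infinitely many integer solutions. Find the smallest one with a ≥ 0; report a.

1097

gcd(5652, 1108):
  5652 = 5·1108 + 112
  1108 = 9·112 + 100
  112 = 1·100 + 12
  100 = 8·12 + 4
  12 = 3·4
so gcd(5652, 1108) = 4.
4 divides 296, so solutions exist.
Back-substitute for Bézout coefficients:
  4 = 100 - 8·12
  ... = 1108·(454) + 5652·(-89)
Scale by 296/4 = 74: (a₀, b₀) = (33596, -6586).
General solution: a = 33596 + 1413t, b = -6586 - 277t for integer t.
a ≥ 0: smallest is 33596 mod 1413 = 1097 (at t = -23), with b = -215.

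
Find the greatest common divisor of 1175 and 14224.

1

gcd(14224, 1175):
  14224 = 12×1175 + 124
  1175 = 9×124 + 59
  124 = 2×59 + 6
  59 = 9×6 + 5
  6 = 1×5 + 1
  5 = 5×1
so gcd(14224, 1175) = 1.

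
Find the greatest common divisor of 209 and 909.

gcd(909, 209):
  909 = 4*209 + 73
  209 = 2*73 + 63
  73 = 1*63 + 10
  63 = 6*10 + 3
  10 = 3*3 + 1
  3 = 3*1
so gcd(909, 209) = 1.

1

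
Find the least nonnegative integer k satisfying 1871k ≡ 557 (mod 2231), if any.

1901

gcd(2231, 1871) = 1  (2231 = 1*1871 + 360, 1871 = 5*360 + 71, 360 = 5*71 + 5, 71 = 14*5 + 1, 5 = 5*1).
1 divides 557, so solutions exist.
Back-substituting, 1871*(440) + 2231*(-369) = 1.
So 1871*(440) ≡ 1 (mod 2231); multiply by 557: k ≡ 245080 (mod 2231).
Smallest nonnegative: k = 245080 mod 2231 = 1901.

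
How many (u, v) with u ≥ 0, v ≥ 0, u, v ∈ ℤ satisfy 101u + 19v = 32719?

17

gcd(101, 19) = 1.
By Bézout, 101*(-3) + 19*(16) = 1.
One solution: (16, 1637).
General: u = 16 + 19t, v = 1637 - 101t.
u ≥ 0 ⇒ t ≥ 0; v ≥ 0 ⇒ t ≤ 16. So t ∈ [0, 16]: 17 solutions.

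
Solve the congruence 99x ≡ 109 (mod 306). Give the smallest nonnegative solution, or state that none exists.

gcd(306, 99):
  306 = 3×99 + 9
  99 = 11×9
so gcd(306, 99) = 9.
9 does not divide 109, so the congruence has no solution.

no solution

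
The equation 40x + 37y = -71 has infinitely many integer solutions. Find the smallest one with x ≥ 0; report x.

1

gcd(40, 37):
  40 = 1*37 + 3
  37 = 12*3 + 1
  3 = 3*1
so gcd(40, 37) = 1.
1 divides -71, so solutions exist.
Back-substitute for Bézout coefficients:
  1 = 37 - 12*3
  ... = 40*(-12) + 37*(13)
Scale by -71/1 = -71: (x₀, y₀) = (852, -923).
General solution: x = 852 + 37t, y = -923 - 40t for integer t.
x ≥ 0: smallest is 852 mod 37 = 1 (at t = -23), with y = -3.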